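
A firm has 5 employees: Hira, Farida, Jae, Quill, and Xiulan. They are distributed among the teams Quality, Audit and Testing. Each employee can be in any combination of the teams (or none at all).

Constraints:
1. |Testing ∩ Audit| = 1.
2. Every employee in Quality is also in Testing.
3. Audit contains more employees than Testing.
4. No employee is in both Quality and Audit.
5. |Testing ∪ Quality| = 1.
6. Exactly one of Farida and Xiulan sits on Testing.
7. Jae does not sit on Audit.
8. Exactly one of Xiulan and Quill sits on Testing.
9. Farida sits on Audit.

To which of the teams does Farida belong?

From (7): Jae ∉ Audit.
From (9): Farida ∈ Audit.
(4) (disjoint): Farida ∉ Quality.
Suppose Farida ∈ Testing: no assignment then satisfies all the clues, so Farida ∉ Testing.

Farida: Audit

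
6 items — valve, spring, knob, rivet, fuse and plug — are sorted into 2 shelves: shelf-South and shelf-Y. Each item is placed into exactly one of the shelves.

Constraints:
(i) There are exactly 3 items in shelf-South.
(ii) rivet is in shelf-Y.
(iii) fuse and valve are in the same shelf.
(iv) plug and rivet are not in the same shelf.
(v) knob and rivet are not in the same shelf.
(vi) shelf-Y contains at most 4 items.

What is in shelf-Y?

shelf-Y = {fuse, rivet, valve}

From (ii): rivet ∈ shelf-Y.
(iv): plug ∉ shelf-Y.
(v): knob ∉ shelf-Y.
Only one shelf left: knob ∈ shelf-South.
Only one shelf left: plug ∈ shelf-South.
Suppose valve ∉ shelf-Y: no assignment then satisfies all the clues, so valve ∈ shelf-Y.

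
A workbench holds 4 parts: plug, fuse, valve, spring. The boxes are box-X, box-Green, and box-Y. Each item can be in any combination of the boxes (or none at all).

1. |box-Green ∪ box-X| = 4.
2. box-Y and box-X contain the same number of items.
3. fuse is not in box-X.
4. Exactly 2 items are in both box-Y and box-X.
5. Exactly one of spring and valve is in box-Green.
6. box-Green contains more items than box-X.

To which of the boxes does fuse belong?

fuse: box-Green

From (3): fuse ∉ box-X.
Suppose fuse ∉ box-Green: no assignment then satisfies all the clues, so fuse ∈ box-Green.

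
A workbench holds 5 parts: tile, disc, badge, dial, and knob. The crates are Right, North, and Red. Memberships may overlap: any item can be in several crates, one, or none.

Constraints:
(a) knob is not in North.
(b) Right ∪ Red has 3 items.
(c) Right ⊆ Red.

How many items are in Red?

3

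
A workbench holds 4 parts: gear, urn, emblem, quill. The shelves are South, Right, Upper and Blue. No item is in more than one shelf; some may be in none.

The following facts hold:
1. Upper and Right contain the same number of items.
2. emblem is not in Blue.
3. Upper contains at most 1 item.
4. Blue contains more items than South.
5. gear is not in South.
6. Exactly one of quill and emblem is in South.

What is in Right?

Right = {}

From (2): emblem ∉ Blue.
From (5): gear ∉ South.
Suppose gear ∈ Right: no assignment then satisfies all the clues, so gear ∉ Right.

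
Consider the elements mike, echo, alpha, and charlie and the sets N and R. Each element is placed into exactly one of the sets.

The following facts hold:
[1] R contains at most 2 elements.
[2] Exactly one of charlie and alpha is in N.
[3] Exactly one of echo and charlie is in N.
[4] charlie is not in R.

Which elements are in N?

N = {charlie, mike}

From (4): charlie ∉ R.
Only one set left: charlie ∈ N.
(2) (exactly one): alpha ∉ N.
(3) (exactly one): echo ∉ N.
Only one set left: echo ∈ R.
Only one set left: alpha ∈ R.
(1): R already has 2, so the rest are out.
Only one set left: mike ∈ N.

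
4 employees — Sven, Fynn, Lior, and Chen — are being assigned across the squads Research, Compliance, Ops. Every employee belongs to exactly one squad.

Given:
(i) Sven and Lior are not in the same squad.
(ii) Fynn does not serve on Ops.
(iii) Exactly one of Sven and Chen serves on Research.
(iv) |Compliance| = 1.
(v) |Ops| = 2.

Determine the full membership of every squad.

Research = {Sven}; Compliance = {Fynn}; Ops = {Chen, Lior}

From (ii): Fynn ∉ Ops.
Suppose Sven ∉ Research: no assignment then satisfies all the clues, so Sven ∈ Research.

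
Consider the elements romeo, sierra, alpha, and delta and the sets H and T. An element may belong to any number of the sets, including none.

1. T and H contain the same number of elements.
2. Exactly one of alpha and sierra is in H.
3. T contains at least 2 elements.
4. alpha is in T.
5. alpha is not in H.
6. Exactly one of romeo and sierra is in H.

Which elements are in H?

From (4): alpha ∈ T.
From (5): alpha ∉ H.
(2) (exactly one): sierra ∈ H.
(6) (exactly one): romeo ∉ H.
Suppose delta ∉ H: no assignment then satisfies all the clues, so delta ∈ H.

H = {delta, sierra}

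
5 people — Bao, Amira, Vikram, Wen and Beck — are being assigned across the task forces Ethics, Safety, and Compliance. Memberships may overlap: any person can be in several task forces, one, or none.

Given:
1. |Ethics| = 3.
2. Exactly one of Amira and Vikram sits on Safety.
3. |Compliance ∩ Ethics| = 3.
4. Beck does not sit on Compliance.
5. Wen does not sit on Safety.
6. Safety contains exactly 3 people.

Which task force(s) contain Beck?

Beck: Safety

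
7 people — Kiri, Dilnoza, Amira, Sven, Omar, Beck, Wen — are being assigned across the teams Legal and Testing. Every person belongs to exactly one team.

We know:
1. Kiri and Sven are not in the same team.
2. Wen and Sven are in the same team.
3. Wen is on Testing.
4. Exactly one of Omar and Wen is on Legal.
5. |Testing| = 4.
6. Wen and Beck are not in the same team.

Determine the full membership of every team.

Legal = {Beck, Kiri, Omar}; Testing = {Amira, Dilnoza, Sven, Wen}

From (3): Wen ∈ Testing.
(2): Sven matches Wen: Sven ∉ Legal.
(2): Sven matches Wen: Sven ∈ Testing.
(4) (exactly one): Omar ∈ Legal.
(6): Beck ∉ Testing.
Only one team left: Beck ∈ Legal.
(1): Kiri ∉ Testing.
(5): only 4 candidates remain for Testing, so all are in.
Only one team left: Kiri ∈ Legal.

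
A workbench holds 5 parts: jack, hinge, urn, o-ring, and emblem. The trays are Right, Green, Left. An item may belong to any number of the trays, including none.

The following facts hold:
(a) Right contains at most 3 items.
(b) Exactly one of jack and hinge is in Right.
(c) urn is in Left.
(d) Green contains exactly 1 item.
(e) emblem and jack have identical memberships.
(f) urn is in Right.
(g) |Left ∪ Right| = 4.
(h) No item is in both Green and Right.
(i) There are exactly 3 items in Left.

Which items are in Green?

Green = {o-ring}

From (c): urn ∈ Left.
From (f): urn ∈ Right.
(h) (disjoint): urn ∉ Green.
Suppose jack ∈ Green: no assignment then satisfies all the clues, so jack ∉ Green.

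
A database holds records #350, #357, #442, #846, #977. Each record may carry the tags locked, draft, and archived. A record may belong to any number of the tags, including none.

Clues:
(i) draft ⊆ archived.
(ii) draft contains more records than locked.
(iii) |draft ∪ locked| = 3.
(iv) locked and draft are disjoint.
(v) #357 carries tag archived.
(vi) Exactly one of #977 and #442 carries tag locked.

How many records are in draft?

2

From (v): #357 ∈ archived.
Suppose #350 ∈ locked: no assignment then satisfies all the clues, so #350 ∉ locked.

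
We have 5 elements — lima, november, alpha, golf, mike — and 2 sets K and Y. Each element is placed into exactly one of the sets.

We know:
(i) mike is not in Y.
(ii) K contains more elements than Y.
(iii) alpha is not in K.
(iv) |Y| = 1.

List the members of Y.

From (i): mike ∉ Y.
From (iii): alpha ∉ K.
Only one set left: alpha ∈ Y.
Only one set left: mike ∈ K.
(iv): Y already has 1, so the rest are out.
Only one set left: lima ∈ K.
Only one set left: november ∈ K.
Only one set left: golf ∈ K.

Y = {alpha}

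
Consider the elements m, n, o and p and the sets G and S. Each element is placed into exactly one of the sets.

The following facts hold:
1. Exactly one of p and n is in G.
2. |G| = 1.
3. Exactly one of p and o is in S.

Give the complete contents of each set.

G = {p}; S = {m, n, o}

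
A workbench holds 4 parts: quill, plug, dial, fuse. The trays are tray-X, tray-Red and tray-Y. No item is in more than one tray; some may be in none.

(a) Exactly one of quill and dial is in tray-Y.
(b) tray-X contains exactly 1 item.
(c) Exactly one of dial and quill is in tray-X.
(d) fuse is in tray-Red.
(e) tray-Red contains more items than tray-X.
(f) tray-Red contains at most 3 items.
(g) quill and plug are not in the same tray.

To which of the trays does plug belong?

plug: tray-Red

From (d): fuse ∈ tray-Red.
Suppose plug ∈ tray-X: no assignment then satisfies all the clues, so plug ∉ tray-X.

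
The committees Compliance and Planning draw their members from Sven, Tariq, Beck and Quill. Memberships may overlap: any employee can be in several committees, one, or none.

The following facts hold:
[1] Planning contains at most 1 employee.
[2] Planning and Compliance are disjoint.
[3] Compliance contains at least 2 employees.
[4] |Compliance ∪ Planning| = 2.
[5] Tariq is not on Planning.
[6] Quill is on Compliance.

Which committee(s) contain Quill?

From (5): Tariq ∉ Planning.
From (6): Quill ∈ Compliance.
(2) (disjoint): Quill ∉ Planning.

Quill: Compliance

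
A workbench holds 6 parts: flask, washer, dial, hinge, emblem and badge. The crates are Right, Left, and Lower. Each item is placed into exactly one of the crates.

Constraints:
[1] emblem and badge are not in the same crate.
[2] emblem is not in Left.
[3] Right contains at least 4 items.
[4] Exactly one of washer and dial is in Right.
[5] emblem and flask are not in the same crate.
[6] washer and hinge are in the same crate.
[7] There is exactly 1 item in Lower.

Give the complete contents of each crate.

Right = {badge, flask, hinge, washer}; Left = {dial}; Lower = {emblem}

From (2): emblem ∉ Left.
Suppose flask ∉ Right: no assignment then satisfies all the clues, so flask ∈ Right.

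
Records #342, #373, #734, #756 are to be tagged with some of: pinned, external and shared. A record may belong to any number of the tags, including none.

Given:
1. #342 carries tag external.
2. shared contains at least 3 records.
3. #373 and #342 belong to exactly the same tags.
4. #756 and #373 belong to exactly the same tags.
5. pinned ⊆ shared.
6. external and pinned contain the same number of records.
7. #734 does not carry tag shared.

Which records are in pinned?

pinned = {#342, #373, #756}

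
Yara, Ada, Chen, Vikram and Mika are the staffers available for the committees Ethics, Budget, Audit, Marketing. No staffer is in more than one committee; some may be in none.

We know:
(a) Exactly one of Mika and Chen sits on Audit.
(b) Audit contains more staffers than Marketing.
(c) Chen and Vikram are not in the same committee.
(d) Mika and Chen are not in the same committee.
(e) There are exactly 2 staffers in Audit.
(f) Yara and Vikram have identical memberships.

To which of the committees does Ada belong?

Ada: Audit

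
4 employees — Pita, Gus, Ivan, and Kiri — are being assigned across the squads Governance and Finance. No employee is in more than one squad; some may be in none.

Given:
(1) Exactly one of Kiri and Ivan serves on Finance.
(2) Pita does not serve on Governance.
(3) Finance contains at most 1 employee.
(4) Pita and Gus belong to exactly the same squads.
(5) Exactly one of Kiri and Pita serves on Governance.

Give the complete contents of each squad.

From (2): Pita ∉ Governance.
(4): Gus matches Pita: Gus ∉ Governance.
(5) (exactly one): Kiri ∈ Governance.
(1) (exactly one): Ivan ∈ Finance.
(3): Finance already has 1, so the rest are out.

Governance = {Kiri}; Finance = {Ivan}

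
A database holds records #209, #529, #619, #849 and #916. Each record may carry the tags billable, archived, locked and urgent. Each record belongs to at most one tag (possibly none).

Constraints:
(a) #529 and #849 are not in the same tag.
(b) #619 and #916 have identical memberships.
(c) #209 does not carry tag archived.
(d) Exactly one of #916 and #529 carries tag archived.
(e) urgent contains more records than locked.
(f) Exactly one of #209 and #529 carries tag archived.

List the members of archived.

From (c): #209 ∉ archived.
(f) (exactly one): #529 ∈ archived.
(a): #849 ∉ archived.
(d) (exactly one): #916 ∉ archived.
(b): #619 matches #916: #619 ∉ archived.

archived = {#529}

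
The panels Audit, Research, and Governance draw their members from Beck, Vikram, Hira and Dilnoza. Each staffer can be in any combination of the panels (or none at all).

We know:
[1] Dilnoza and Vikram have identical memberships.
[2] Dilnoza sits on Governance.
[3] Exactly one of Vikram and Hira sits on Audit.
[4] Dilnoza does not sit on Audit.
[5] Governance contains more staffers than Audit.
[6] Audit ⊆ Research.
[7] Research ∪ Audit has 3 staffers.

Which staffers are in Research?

From (2): Dilnoza ∈ Governance.
From (4): Dilnoza ∉ Audit.
(1): Vikram matches Dilnoza: Vikram ∉ Audit.
(1): Vikram matches Dilnoza: Vikram ∈ Governance.
(3) (exactly one): Hira ∈ Audit.
(6) with Hira ∈ Audit: Hira ∈ Research.
Suppose Beck ∈ Research: no assignment then satisfies all the clues, so Beck ∉ Research.

Research = {Dilnoza, Hira, Vikram}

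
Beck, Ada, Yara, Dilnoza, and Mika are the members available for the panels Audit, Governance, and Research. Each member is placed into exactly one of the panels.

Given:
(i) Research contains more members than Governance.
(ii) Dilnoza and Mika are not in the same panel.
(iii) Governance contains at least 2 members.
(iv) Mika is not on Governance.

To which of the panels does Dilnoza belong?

Dilnoza: Governance

From (iv): Mika ∉ Governance.
Suppose Dilnoza ∈ Audit: no assignment then satisfies all the clues, so Dilnoza ∉ Audit.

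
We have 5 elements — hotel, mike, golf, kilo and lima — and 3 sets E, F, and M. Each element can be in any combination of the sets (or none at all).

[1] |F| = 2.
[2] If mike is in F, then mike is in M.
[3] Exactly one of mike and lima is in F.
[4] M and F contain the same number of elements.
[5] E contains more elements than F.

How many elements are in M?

2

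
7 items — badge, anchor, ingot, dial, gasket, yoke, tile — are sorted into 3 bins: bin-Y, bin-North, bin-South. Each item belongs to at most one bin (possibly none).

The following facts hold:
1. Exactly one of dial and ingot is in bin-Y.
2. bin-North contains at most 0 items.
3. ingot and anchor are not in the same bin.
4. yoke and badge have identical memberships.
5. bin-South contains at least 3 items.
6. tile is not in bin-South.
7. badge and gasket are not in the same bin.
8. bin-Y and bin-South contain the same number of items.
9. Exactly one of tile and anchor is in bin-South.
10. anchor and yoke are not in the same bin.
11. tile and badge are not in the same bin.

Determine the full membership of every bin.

From (6): tile ∉ bin-South.
(2): bin-North already has 0, so the rest are out.
(9) (exactly one): anchor ∈ bin-South.
(10): yoke ∉ bin-South.
(3): ingot ∉ bin-South.
(4): badge matches yoke: badge ∉ bin-South.
(5): only 3 candidates remain for bin-South, so all are in.
(1) (exactly one): ingot ∈ bin-Y.
Suppose badge ∉ bin-Y: no assignment then satisfies all the clues, so badge ∈ bin-Y.

bin-Y = {badge, ingot, yoke}; bin-North = {}; bin-South = {anchor, dial, gasket}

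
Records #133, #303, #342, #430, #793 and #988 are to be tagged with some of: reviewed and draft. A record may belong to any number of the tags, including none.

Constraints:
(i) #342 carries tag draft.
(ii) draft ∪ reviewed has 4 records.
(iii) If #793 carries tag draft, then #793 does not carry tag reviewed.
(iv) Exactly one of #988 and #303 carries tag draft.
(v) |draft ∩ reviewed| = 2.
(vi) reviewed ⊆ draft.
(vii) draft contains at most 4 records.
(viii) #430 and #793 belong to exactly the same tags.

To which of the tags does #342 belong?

From (i): #342 ∈ draft.
Suppose #342 ∉ reviewed: no assignment then satisfies all the clues, so #342 ∈ reviewed.

#342: draft, reviewed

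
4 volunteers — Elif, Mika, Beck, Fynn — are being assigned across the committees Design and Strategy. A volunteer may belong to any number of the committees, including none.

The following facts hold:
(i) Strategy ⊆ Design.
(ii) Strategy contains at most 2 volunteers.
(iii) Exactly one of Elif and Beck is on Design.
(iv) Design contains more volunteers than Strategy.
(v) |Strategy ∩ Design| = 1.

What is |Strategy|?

1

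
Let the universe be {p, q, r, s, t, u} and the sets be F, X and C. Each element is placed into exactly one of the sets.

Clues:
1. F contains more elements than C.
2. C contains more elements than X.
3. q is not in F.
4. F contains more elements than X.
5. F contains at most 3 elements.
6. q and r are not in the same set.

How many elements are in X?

1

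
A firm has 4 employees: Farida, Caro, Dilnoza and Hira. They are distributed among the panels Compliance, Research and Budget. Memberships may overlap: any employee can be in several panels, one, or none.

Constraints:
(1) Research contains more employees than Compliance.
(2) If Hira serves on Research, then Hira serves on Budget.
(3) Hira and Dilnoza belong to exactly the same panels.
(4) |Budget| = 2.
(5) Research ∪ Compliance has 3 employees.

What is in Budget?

Budget = {Dilnoza, Hira}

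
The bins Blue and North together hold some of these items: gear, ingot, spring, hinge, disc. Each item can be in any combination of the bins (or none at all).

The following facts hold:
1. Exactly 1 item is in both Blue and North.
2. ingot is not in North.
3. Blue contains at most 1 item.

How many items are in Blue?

1

From (2): ingot ∉ North.
Suppose ingot ∈ Blue: no assignment then satisfies all the clues, so ingot ∉ Blue.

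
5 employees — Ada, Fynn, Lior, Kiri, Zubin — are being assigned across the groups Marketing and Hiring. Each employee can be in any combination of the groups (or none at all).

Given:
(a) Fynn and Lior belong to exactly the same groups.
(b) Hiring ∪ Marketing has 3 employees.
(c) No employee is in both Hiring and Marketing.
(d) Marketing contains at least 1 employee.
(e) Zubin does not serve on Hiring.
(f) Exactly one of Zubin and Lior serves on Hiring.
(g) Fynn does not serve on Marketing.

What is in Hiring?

Hiring = {Fynn, Lior}

From (e): Zubin ∉ Hiring.
From (g): Fynn ∉ Marketing.
(a): Lior matches Fynn: Lior ∉ Marketing.
(f) (exactly one): Lior ∈ Hiring.
(a): Fynn matches Lior: Fynn ∈ Hiring.
Suppose Ada ∈ Hiring: no assignment then satisfies all the clues, so Ada ∉ Hiring.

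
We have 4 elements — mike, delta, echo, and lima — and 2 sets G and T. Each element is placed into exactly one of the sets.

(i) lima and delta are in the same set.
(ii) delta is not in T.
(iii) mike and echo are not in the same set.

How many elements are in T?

1

From (ii): delta ∉ T.
(i): lima matches delta: lima ∉ T.
Only one set left: delta ∈ G.
Only one set left: lima ∈ G.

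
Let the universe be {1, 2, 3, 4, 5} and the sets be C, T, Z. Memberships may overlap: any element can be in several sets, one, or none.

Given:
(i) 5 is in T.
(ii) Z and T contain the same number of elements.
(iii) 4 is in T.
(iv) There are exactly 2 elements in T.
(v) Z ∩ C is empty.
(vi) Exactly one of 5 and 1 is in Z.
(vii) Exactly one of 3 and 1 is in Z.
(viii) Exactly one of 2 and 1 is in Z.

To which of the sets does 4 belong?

4: T, Z

From (i): 5 ∈ T.
From (iii): 4 ∈ T.
(iv): T already has 2, so the rest are out.
Suppose 4 ∈ C: no assignment then satisfies all the clues, so 4 ∉ C.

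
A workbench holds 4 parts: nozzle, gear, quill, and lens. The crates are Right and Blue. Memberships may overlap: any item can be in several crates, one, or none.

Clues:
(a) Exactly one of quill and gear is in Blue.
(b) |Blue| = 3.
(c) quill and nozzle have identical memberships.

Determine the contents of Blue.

Blue = {lens, nozzle, quill}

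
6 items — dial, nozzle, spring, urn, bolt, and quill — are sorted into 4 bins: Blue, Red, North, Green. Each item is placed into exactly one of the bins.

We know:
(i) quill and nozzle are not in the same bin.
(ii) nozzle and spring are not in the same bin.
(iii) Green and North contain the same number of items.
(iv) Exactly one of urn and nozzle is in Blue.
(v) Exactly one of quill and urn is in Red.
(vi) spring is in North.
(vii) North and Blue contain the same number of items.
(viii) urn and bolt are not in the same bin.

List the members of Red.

Red = {bolt, dial, quill}

From (vi): spring ∈ North.
(ii): nozzle ∉ North.
Suppose dial ∉ Red: no assignment then satisfies all the clues, so dial ∈ Red.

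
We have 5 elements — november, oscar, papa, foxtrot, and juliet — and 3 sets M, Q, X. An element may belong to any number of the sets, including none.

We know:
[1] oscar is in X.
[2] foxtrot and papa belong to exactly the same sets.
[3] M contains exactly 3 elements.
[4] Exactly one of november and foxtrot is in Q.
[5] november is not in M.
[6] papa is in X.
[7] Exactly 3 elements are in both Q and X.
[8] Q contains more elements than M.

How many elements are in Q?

4

From (1): oscar ∈ X.
From (5): november ∉ M.
From (6): papa ∈ X.
(2): foxtrot matches papa: foxtrot ∈ X.
Suppose november ∈ Q: no assignment then satisfies all the clues, so november ∉ Q.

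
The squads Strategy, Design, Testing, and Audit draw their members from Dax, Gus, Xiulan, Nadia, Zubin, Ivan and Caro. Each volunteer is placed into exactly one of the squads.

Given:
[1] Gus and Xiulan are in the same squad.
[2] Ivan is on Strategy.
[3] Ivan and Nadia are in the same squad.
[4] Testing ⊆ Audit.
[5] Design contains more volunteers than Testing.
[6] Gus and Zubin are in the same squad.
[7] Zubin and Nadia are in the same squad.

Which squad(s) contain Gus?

From (2): Ivan ∈ Strategy.
(3): Nadia matches Ivan: Nadia ∈ Strategy.
(7): Zubin matches Nadia: Zubin ∈ Strategy.
(6): Gus matches Zubin: Gus ∈ Strategy.
(1): Xiulan matches Gus: Xiulan ∈ Strategy.

Gus: Strategy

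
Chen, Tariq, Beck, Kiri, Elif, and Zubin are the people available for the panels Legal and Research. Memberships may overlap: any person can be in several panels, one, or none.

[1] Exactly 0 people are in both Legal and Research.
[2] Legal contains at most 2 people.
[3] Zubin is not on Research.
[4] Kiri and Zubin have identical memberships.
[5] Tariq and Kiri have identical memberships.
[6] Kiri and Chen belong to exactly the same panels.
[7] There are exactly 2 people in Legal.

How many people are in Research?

0

From (3): Zubin ∉ Research.
(4): Kiri matches Zubin: Kiri ∉ Research.
(5): Tariq matches Kiri: Tariq ∉ Research.
(6): Chen matches Kiri: Chen ∉ Research.
Suppose Chen ∈ Legal: no assignment then satisfies all the clues, so Chen ∉ Legal.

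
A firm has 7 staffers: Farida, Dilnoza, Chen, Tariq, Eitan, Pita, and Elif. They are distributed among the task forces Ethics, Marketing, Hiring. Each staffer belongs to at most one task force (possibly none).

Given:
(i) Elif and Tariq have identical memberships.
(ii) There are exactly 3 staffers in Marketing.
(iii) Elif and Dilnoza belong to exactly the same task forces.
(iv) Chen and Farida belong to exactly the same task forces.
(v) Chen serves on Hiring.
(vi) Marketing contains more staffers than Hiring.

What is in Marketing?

Marketing = {Dilnoza, Elif, Tariq}

From (v): Chen ∈ Hiring.
(iv): Farida matches Chen: Farida ∉ Ethics.
(iv): Farida matches Chen: Farida ∉ Marketing.
(iv): Farida matches Chen: Farida ∈ Hiring.
Suppose Dilnoza ∉ Marketing: no assignment then satisfies all the clues, so Dilnoza ∈ Marketing.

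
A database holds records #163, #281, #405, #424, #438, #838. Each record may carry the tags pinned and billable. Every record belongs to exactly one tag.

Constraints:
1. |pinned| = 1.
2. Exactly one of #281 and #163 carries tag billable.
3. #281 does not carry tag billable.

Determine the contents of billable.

billable = {#163, #405, #424, #438, #838}

From (3): #281 ∉ billable.
(2) (exactly one): #163 ∈ billable.
Only one tag left: #281 ∈ pinned.
(1): pinned already has 1, so the rest are out.
Only one tag left: #405 ∈ billable.
Only one tag left: #424 ∈ billable.
Only one tag left: #438 ∈ billable.
Only one tag left: #838 ∈ billable.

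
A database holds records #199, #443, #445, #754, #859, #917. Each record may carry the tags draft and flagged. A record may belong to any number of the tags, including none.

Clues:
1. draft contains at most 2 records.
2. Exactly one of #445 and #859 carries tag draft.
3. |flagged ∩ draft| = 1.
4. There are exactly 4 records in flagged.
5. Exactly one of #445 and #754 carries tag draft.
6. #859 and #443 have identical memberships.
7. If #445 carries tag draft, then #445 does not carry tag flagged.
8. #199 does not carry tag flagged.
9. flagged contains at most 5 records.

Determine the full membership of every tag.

From (8): #199 ∉ flagged.
Suppose #199 ∈ draft: no assignment then satisfies all the clues, so #199 ∉ draft.

draft = {#445, #917}; flagged = {#443, #754, #859, #917}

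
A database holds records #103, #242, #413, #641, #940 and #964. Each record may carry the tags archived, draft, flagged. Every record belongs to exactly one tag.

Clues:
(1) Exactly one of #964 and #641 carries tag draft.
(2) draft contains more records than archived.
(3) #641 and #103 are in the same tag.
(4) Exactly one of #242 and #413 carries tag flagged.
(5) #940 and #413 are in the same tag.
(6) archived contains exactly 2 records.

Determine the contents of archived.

archived = {#103, #641}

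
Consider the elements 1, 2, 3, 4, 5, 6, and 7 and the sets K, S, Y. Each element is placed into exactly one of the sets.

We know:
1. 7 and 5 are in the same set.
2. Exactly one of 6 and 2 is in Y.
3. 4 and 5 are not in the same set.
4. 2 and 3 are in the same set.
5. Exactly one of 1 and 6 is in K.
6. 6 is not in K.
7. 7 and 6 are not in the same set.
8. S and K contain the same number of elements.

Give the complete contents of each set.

K = {1, 5, 7}; S = {2, 3, 4}; Y = {6}

From (6): 6 ∉ K.
(5) (exactly one): 1 ∈ K.
Suppose 2 ∈ K: no assignment then satisfies all the clues, so 2 ∉ K.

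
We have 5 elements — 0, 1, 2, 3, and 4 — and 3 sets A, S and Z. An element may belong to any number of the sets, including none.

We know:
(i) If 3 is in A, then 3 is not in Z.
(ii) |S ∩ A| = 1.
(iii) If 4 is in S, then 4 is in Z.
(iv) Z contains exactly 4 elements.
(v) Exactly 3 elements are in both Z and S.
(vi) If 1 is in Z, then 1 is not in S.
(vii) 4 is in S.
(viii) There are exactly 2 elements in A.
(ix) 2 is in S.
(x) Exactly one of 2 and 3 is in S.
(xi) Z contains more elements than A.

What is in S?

S = {0, 2, 4}

From (vii): 4 ∈ S.
From (ix): 2 ∈ S.
(iii): 4 ∈ Z.
(x) (exactly one): 3 ∉ S.
Suppose 0 ∉ S: no assignment then satisfies all the clues, so 0 ∈ S.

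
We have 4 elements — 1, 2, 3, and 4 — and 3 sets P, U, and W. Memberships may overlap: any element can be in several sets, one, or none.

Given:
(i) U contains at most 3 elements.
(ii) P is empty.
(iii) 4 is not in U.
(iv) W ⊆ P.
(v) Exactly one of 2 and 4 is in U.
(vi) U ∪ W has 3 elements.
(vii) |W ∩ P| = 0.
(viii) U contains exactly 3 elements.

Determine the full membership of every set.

From (iii): 4 ∉ U.
(ii): P already has 0, so the rest are out.
(iv) contrapositive: 1 ∉ W.
(iv) contrapositive: 2 ∉ W.
(iv) contrapositive: 3 ∉ W.
(iv) contrapositive: 4 ∉ W.
(v) (exactly one): 2 ∈ U.
(viii): only 3 candidates remain for U, so all are in.

P = {}; U = {1, 2, 3}; W = {}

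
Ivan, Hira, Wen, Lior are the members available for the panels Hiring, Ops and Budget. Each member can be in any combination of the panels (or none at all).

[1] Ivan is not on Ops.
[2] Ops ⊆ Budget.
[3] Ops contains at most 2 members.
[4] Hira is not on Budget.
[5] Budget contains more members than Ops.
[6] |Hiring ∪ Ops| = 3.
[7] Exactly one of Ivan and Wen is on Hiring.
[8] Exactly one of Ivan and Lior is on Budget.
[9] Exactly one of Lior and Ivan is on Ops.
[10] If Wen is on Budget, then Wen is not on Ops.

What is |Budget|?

2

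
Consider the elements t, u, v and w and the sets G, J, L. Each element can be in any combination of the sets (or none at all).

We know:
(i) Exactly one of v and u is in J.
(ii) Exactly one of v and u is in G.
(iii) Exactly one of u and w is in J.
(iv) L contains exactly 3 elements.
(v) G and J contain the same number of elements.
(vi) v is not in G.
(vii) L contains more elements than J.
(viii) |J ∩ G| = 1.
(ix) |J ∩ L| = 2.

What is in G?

G = {u, w}

From (vi): v ∉ G.
(ii) (exactly one): u ∈ G.
Suppose t ∈ G: no assignment then satisfies all the clues, so t ∉ G.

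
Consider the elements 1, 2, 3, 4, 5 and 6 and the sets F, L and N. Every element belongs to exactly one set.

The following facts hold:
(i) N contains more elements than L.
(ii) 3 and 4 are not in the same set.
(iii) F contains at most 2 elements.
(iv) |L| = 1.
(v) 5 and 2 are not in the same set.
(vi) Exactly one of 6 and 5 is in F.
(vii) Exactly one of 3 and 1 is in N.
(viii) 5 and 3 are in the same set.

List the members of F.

F = {3, 5}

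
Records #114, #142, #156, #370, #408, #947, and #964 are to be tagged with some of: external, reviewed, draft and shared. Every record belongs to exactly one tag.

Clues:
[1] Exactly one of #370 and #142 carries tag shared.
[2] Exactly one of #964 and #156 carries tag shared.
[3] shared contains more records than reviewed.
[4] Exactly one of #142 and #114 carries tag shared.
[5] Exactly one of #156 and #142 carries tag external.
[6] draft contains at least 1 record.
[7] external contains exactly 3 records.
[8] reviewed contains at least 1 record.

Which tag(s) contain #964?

#964: shared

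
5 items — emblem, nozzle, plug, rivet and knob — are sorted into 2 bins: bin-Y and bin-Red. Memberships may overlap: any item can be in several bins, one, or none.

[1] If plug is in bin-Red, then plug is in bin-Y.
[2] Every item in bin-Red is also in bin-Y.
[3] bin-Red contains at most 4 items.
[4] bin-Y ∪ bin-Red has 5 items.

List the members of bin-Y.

bin-Y = {emblem, knob, nozzle, plug, rivet}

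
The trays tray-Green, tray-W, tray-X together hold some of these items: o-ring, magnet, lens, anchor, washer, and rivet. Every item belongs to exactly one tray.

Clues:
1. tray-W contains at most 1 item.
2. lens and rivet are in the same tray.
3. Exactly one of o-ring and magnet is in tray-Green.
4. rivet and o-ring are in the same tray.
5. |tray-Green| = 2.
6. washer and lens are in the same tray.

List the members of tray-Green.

tray-Green = {anchor, magnet}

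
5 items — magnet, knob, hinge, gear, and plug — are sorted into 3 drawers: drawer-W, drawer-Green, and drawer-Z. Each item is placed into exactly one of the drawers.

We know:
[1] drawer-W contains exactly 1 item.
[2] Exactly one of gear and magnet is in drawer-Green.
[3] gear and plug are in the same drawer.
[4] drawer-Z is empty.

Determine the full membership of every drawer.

drawer-W = {magnet}; drawer-Green = {gear, hinge, knob, plug}; drawer-Z = {}

(4): drawer-Z already has 0, so the rest are out.
Suppose magnet ∉ drawer-W: no assignment then satisfies all the clues, so magnet ∈ drawer-W.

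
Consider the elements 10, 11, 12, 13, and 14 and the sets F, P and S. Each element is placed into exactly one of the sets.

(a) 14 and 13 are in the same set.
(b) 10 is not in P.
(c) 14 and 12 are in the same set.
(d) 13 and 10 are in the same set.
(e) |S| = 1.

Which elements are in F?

From (b): 10 ∉ P.
(d): 13 matches 10: 13 ∉ P.
(a): 14 matches 13: 14 ∉ P.
(c): 12 matches 14: 12 ∉ P.
Suppose 10 ∉ F: no assignment then satisfies all the clues, so 10 ∈ F.

F = {10, 12, 13, 14}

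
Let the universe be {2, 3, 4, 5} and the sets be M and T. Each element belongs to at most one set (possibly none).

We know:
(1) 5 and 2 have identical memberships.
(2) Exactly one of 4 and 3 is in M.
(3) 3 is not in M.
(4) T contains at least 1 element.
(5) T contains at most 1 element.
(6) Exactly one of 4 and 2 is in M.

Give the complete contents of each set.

From (3): 3 ∉ M.
(2) (exactly one): 4 ∈ M.
(6) (exactly one): 2 ∉ M.
(1): 5 matches 2: 5 ∉ M.
Suppose 2 ∈ T: no assignment then satisfies all the clues, so 2 ∉ T.

M = {4}; T = {3}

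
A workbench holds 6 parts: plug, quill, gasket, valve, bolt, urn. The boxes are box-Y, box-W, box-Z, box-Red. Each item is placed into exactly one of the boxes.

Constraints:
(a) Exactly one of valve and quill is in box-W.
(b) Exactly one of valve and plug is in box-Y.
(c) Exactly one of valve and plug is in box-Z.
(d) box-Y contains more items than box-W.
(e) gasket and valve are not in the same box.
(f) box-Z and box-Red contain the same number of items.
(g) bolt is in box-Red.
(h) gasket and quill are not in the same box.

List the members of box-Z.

box-Z = {valve}

From (g): bolt ∈ box-Red.
Suppose plug ∈ box-Z: no assignment then satisfies all the clues, so plug ∉ box-Z.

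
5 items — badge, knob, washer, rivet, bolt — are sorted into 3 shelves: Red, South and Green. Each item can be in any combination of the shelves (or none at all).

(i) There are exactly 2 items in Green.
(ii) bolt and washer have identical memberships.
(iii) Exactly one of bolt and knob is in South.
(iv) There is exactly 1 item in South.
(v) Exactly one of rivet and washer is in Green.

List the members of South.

South = {knob}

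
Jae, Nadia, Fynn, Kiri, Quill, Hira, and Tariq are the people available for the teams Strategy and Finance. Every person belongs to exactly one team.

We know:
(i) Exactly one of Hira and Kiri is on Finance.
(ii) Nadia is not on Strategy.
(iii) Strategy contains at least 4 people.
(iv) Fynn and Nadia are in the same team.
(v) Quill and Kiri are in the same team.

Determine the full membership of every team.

Strategy = {Jae, Kiri, Quill, Tariq}; Finance = {Fynn, Hira, Nadia}

From (ii): Nadia ∉ Strategy.
(iv): Fynn matches Nadia: Fynn ∉ Strategy.
Only one team left: Nadia ∈ Finance.
Only one team left: Fynn ∈ Finance.
Suppose Jae ∉ Strategy: no assignment then satisfies all the clues, so Jae ∈ Strategy.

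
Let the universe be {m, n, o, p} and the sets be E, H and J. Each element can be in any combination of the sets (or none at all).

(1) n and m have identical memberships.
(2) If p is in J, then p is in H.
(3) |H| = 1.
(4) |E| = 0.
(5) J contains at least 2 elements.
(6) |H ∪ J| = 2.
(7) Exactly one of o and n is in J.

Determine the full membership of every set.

E = {}; H = {p}; J = {o, p}

(4): E already has 0, so the rest are out.
Suppose m ∈ H: no assignment then satisfies all the clues, so m ∉ H.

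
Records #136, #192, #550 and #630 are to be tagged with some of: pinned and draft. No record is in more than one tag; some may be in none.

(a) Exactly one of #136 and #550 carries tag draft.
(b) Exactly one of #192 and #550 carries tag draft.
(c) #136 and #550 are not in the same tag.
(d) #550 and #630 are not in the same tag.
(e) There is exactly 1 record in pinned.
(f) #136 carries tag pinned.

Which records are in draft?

draft = {#550}

From (f): #136 ∈ pinned.
(a) (exactly one): #550 ∈ draft.
(b) (exactly one): #192 ∉ draft.
(d): #630 ∉ draft.
(e): pinned already has 1, so the rest are out.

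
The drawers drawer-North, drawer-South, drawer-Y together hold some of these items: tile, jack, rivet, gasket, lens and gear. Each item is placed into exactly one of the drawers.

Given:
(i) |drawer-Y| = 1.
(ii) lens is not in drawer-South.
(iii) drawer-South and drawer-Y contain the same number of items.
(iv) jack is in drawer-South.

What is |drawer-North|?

4

From (ii): lens ∉ drawer-South.
From (iv): jack ∈ drawer-South.
Suppose tile ∈ drawer-South: no assignment then satisfies all the clues, so tile ∉ drawer-South.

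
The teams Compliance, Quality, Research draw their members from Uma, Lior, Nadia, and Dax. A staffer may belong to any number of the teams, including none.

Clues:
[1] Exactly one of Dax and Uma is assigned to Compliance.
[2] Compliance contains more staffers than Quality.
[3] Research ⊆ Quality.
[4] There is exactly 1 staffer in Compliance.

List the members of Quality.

Quality = {}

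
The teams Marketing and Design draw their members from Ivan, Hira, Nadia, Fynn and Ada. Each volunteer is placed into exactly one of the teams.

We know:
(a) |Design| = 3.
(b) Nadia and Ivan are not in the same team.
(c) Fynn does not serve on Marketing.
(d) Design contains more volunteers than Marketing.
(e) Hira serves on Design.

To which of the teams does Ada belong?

Ada: Marketing

From (c): Fynn ∉ Marketing.
From (e): Hira ∈ Design.
Only one team left: Fynn ∈ Design.
Suppose Ada ∉ Marketing: no assignment then satisfies all the clues, so Ada ∈ Marketing.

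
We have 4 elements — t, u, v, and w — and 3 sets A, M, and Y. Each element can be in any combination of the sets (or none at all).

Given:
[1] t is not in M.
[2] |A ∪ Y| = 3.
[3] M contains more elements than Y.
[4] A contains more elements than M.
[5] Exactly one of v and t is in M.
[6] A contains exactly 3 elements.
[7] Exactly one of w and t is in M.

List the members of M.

M = {v, w}

From (1): t ∉ M.
(5) (exactly one): v ∈ M.
(7) (exactly one): w ∈ M.
Suppose u ∈ M: no assignment then satisfies all the clues, so u ∉ M.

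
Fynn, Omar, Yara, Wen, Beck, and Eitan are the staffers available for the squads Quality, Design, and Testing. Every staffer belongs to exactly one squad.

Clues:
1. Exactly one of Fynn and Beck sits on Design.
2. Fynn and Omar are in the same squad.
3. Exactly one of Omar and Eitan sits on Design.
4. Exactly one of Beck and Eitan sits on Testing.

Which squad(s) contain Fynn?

Fynn: Design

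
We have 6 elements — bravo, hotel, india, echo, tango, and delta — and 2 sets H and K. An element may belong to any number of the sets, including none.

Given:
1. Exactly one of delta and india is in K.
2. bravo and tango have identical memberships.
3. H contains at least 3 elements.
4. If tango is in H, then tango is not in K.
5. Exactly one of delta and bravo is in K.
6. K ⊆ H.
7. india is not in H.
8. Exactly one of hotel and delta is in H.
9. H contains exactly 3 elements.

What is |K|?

From (7): india ∉ H.
(6) contrapositive: india ∉ K.
(1) (exactly one): delta ∈ K.
(5) (exactly one): bravo ∉ K.
(6) with delta ∈ K: delta ∈ H.
(8) (exactly one): hotel ∉ H.
(2): tango matches bravo: tango ∉ K.
(6) contrapositive: hotel ∉ K.
Suppose bravo ∉ H: no assignment then satisfies all the clues, so bravo ∈ H.

1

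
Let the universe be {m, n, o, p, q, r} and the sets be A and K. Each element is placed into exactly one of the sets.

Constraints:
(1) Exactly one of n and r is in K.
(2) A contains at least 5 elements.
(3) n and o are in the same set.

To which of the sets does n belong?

n: A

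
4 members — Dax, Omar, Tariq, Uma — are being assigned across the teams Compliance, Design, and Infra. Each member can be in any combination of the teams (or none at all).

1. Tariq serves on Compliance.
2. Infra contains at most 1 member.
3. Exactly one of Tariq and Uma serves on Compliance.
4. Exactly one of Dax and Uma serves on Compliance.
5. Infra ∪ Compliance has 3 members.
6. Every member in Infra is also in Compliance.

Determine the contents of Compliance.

From (1): Tariq ∈ Compliance.
(3) (exactly one): Uma ∉ Compliance.
(4) (exactly one): Dax ∈ Compliance.
(6) contrapositive: Uma ∉ Infra.
Suppose Omar ∉ Compliance: no assignment then satisfies all the clues, so Omar ∈ Compliance.

Compliance = {Dax, Omar, Tariq}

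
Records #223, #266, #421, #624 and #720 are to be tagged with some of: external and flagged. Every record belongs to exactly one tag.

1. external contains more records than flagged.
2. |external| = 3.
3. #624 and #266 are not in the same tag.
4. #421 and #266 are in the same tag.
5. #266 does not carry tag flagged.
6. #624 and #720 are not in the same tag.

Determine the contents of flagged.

flagged = {#223, #624}

From (5): #266 ∉ flagged.
(4): #421 matches #266: #421 ∉ flagged.
Only one tag left: #266 ∈ external.
Only one tag left: #421 ∈ external.
(3): #624 ∉ external.
Only one tag left: #624 ∈ flagged.
(6): #720 ∉ flagged.
Only one tag left: #720 ∈ external.
(2): external already has 3, so the rest are out.
Only one tag left: #223 ∈ flagged.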